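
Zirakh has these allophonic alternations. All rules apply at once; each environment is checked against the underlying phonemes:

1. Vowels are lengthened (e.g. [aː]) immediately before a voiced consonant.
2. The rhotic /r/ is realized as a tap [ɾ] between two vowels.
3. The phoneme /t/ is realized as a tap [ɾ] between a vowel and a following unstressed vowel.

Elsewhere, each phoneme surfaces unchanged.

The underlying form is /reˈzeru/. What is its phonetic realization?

/r/ (word-initial) fails the environment for rule 2, so it stays [r].
/e/ meets the environment for rule 1 (before a voiced consonant) → [eː].
/e/ (between /z/ and /r/) occurs before a voiced consonant → [eː] by rule 1.
Rule 2 applies to /r/ (between /e/ and /u/: between two vowels) → [ɾ].
/u/ — word-final; rule 1 does not apply here → [u].

[reːˈzeːɾu]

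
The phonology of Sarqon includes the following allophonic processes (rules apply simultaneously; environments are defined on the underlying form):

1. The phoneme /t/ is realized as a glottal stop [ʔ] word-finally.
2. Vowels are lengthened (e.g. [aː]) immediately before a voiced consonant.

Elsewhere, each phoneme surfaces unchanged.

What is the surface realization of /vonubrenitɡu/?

/v/ (word-initial): no rule targets it → [v].
/o/ (between /v/ and /n/) occurs before a voiced consonant → [oː] by rule 2.
/n/ stays [n].
/u/ (between /n/ and /b/) occurs before a voiced consonant → [uː] by rule 2.
/b/ (between /u/ and /r/): no rule targets it → [b].
/r/ (between /b/ and /e/) is unaffected → [r].
/e/ — between /r/ and /n/, before a voiced consonant — surfaces as [eː] (rule 2).
/n/ stays [n].
/i/ (between /n/ and /t/): rule 2 targets it, but not before a voiced consonant → unchanged [i].
/t/ (between /i/ and /ɡ/): rule 1 targets it, but not word-finally → unchanged [t].
/ɡ/ — not in any rule's target class → [ɡ].
/u/ — word-final; rule 2 does not apply here → [u].

[voːnuːbreːnitɡu]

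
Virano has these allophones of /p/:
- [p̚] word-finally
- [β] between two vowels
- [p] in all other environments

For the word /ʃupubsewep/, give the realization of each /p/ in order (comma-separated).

[β], [p̚]

Occurrence 1 (position 3): between two vowels → [β].
Occurrence 2 (position 10): word-finally → [p̚].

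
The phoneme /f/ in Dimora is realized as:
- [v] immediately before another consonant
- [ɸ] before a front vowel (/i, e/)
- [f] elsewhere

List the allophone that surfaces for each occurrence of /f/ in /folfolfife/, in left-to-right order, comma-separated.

[f], [f], [ɸ], [ɸ]

Occurrence 1 (position 1): no conditioning environment matches → elsewhere allophone [f].
Occurrence 2 (position 4): no conditioning environment matches → elsewhere allophone [f].
Occurrence 3 (position 7): before a front vowel (/i, e/) → [ɸ].
Occurrence 4 (position 9): before a front vowel (/i, e/) → [ɸ].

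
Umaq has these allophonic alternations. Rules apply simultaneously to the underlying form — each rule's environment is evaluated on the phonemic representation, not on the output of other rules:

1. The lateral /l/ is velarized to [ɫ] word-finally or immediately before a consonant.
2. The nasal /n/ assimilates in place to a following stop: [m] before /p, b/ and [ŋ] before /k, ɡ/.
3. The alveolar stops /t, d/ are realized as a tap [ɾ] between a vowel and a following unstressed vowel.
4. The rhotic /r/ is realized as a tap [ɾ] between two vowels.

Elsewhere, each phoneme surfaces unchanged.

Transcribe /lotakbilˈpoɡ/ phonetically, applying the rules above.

/l/ — word-initial; rule 1 does not apply here → [l].
/t/ (between /o/ and /a/) occurs between a vowel and a following unstressed vowel → [ɾ] by rule 3.
Rule 1 applies to /l/ (between /i/ and /p/: word-finally or immediately before a consonant) → [ɫ].

[loɾakbiɫˈpoɡ]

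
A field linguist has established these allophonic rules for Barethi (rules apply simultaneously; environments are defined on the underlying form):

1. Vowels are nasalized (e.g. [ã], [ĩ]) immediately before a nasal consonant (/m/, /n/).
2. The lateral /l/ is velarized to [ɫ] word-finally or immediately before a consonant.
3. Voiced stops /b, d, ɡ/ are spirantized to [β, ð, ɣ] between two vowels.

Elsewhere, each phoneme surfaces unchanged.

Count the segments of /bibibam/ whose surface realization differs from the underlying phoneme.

Segments that undergo a rule: /b/ → [β] (rule 3); /b/ → [β] (rule 3); /a/ → [ã] (rule 1).
All other segments surface unchanged.

3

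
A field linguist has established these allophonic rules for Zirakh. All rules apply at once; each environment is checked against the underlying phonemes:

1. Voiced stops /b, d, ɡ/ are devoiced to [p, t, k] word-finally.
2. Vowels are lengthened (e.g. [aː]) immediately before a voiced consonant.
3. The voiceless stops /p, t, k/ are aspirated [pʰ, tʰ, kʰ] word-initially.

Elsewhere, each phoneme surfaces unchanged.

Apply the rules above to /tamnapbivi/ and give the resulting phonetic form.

/t/ meets the environment for rule 3 (word-initially) → [tʰ].
/a/ (between /t/ and /m/) occurs before a voiced consonant → [aː] by rule 2.
/m/ — not in any rule's target class → [m].
/n/ (between /m/ and /a/) is unaffected → [n].
/a/ (between /n/ and /p/) is in the target of rule 2 but the environment (before a voiced consonant) is not met → [a].
/p/ — between /a/ and /b/; rule 3 does not apply here → [p].
/b/ (between /p/ and /i/) fails the environment for rule 1, so it stays [b].
/i/ meets the environment for rule 2 (before a voiced consonant) → [iː].
/v/ stays [v].
/i/ (word-final): rule 2 targets it, but not before a voiced consonant → unchanged [i].

[tʰaːmnapbiːvi]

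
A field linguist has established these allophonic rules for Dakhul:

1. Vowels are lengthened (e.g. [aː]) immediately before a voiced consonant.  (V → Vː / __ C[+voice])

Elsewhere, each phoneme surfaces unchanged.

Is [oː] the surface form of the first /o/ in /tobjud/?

Yes

Rule 1 applies to /o/ (between /t/ and /b/: before a voiced consonant) → [oː].
The actual realization is [oː], which matches [oː].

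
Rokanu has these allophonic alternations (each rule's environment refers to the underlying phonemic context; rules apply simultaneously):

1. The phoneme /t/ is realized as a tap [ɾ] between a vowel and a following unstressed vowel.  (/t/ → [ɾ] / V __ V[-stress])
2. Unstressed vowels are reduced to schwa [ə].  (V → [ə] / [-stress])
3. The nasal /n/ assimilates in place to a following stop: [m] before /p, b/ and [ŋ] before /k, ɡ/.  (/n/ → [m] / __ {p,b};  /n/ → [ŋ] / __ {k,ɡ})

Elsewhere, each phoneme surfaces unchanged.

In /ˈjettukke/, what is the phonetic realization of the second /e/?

[ə]

/e/ (word-final): in an unstressed syllable, so rule 2 applies → [ə].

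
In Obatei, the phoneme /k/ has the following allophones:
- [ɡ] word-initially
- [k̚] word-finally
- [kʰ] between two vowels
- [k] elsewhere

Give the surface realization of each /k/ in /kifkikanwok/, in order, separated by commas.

[ɡ], [k], [kʰ], [k̚]

Occurrence 1 (position 1): word-initially → [ɡ].
Occurrence 2 (position 4): no conditioning environment matches → elsewhere allophone [k].
Occurrence 3 (position 6): between two vowels → [kʰ].
Occurrence 4 (position 11): word-finally → [k̚].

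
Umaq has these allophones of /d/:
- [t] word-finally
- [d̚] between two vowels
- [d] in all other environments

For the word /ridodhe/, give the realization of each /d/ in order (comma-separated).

[d̚], [d]

Occurrence 1 (position 3): between two vowels → [d̚].
Occurrence 2 (position 5): no conditioning environment matches → elsewhere allophone [d].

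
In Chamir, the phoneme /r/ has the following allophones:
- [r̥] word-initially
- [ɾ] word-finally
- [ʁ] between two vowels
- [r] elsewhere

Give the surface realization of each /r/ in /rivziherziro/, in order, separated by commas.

Occurrence 1 (position 1): word-initially → [r̥].
Occurrence 2 (position 8): no conditioning environment matches → elsewhere allophone [r].
Occurrence 3 (position 11): between two vowels → [ʁ].

[r̥], [r], [ʁ]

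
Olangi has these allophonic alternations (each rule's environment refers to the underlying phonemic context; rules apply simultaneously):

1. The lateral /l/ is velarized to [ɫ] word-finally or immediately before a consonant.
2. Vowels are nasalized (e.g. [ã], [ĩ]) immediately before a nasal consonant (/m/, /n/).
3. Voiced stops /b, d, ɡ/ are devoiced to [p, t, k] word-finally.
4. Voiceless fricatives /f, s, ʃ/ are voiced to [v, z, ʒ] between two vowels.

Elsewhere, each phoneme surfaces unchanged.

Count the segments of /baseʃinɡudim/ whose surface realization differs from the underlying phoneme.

Segments that undergo a rule: /s/ → [z] (rule 4); /ʃ/ → [ʒ] (rule 4); /i/ → [ĩ] (rule 2); /i/ → [ĩ] (rule 2).
All other segments surface unchanged.

4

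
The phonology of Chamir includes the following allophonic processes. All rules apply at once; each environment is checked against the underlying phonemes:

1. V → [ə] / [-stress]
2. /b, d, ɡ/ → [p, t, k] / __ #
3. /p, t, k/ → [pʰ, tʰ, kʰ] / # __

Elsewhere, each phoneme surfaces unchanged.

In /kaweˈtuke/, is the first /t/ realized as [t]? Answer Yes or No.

/t/ (between /e/ and /u/): rule 3 targets it, but not word-initially → unchanged [t].
The actual realization is [t], which matches [t].

Yes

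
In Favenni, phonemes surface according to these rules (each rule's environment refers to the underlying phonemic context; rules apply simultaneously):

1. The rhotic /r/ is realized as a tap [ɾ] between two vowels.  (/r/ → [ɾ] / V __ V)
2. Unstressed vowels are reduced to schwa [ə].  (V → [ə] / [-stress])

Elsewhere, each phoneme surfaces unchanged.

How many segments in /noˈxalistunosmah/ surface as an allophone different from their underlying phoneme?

Segments that undergo a rule: /o/ → [ə] (rule 2); /i/ → [ə] (rule 2); /u/ → [ə] (rule 2); /o/ → [ə] (rule 2); /a/ → [ə] (rule 2).
All other segments surface unchanged.

5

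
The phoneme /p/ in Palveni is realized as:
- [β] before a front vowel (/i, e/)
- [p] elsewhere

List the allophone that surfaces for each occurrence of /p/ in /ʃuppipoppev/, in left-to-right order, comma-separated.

[p], [β], [p], [p], [β]

Occurrence 1 (position 3): no conditioning environment matches → elsewhere allophone [p].
Occurrence 2 (position 4): before a front vowel (/i, e/) → [β].
Occurrence 3 (position 6): no conditioning environment matches → elsewhere allophone [p].
Occurrence 4 (position 8): no conditioning environment matches → elsewhere allophone [p].
Occurrence 5 (position 9): before a front vowel (/i, e/) → [β].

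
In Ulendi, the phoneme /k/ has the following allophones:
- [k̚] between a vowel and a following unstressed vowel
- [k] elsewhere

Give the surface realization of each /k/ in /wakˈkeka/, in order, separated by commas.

Occurrence 1 (position 3): no conditioning environment matches → elsewhere allophone [k].
Occurrence 2 (position 4): no conditioning environment matches → elsewhere allophone [k].
Occurrence 3 (position 6): between a vowel and a following unstressed vowel → [k̚].

[k], [k], [k̚]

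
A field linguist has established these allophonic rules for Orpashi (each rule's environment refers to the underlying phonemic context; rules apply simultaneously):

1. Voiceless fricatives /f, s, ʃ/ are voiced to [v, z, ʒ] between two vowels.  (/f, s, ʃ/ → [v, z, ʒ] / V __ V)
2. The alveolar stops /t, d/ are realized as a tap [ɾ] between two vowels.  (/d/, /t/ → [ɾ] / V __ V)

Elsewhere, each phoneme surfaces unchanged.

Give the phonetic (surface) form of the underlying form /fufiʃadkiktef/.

/f/ — word-initial; rule 1 does not apply here → [f].
/u/ — not in any rule's target class → [u].
Rule 1 applies to /f/ (between /u/ and /i/: between two vowels) → [v].
/i/ (between /f/ and /ʃ/) is unaffected → [i].
Rule 1 applies to /ʃ/ (between /i/ and /a/: between two vowels) → [ʒ].
/a/ (between /ʃ/ and /d/): no rule targets it → [a].
/d/ — between /a/ and /k/; rule 2 does not apply here → [d].
/k/ (between /d/ and /i/): no rule targets it → [k].
/i/ stays [i].
/k/ stays [k].
/t/ — between /k/ and /e/; rule 2 does not apply here → [t].
/e/ stays [e].
/f/ — word-final; rule 1 does not apply here → [f].

[fuviʒadkiktef]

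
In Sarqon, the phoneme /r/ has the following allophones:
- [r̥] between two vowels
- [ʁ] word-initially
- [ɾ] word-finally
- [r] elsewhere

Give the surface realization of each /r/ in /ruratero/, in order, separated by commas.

Occurrence 1 (position 1): word-initially → [ʁ].
Occurrence 2 (position 3): between two vowels → [r̥].
Occurrence 3 (position 7): between two vowels → [r̥].

[ʁ], [r̥], [r̥]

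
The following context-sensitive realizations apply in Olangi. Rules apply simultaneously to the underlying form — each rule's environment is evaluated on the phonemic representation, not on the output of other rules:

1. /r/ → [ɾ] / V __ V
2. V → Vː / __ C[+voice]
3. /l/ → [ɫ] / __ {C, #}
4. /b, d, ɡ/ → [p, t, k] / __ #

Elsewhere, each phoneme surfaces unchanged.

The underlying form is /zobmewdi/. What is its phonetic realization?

[zoːbmeːwdi]

/z/ (word-initial) is unaffected → [z].
/o/ (between /z/ and /b/): before a voiced consonant, so rule 2 applies → [oː].
/b/ (between /o/ and /m/) is in the target of rule 4 but the environment (word-finally) is not met → [b].
/m/ stays [m].
/e/ meets the environment for rule 2 (before a voiced consonant) → [eː].
/w/ stays [w].
/d/ — between /w/ and /i/; rule 4 does not apply here → [d].
/i/ (word-final) fails the environment for rule 2, so it stays [i].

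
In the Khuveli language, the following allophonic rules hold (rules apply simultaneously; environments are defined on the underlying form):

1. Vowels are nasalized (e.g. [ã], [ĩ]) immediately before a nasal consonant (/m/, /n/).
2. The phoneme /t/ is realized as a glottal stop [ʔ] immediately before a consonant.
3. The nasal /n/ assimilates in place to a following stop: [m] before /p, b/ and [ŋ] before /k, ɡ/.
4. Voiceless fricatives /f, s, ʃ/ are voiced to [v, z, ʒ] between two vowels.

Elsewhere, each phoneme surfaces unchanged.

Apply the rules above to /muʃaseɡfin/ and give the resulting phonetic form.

[muʒazeɡfĩn]

/m/ (word-initial) is unaffected → [m].
/u/ — between /m/ and /ʃ/; rule 1 does not apply here → [u].
/ʃ/ (between /u/ and /a/) occurs between two vowels → [ʒ] by rule 4.
/a/ (between /ʃ/ and /s/) fails the environment for rule 1, so it stays [a].
/s/ — between /a/ and /e/, between two vowels — surfaces as [z] (rule 4).
/e/ (between /s/ and /ɡ/): rule 1 targets it, but not before a nasal consonant → unchanged [e].
/ɡ/ (between /e/ and /f/): no rule targets it → [ɡ].
/f/ (between /ɡ/ and /i/): rule 4 targets it, but not between two vowels → unchanged [f].
/i/ meets the environment for rule 1 (before a nasal consonant) → [ĩ].
/n/ — word-final; rule 3 does not apply here → [n].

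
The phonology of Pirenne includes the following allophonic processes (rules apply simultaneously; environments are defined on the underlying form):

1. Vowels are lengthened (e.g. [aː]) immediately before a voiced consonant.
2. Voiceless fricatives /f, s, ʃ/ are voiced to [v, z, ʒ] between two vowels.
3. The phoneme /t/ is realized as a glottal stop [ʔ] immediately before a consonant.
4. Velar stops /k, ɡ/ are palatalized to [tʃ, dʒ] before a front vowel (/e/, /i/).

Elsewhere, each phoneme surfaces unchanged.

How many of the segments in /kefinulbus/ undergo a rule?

4

Segments that undergo a rule: /k/ → [tʃ] (rule 4); /f/ → [v] (rule 2); /i/ → [iː] (rule 1); /u/ → [uː] (rule 1).
All other segments surface unchanged.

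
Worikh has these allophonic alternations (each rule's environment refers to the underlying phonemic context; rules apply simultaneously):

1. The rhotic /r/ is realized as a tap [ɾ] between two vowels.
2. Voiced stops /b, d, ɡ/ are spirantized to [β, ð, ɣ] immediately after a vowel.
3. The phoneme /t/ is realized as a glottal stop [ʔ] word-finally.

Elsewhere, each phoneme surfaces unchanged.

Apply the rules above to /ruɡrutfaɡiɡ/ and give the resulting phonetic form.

/r/ — word-initial; rule 1 does not apply here → [r].
/u/ — not in any rule's target class → [u].
Rule 2 applies to /ɡ/ (between /u/ and /r/: immediately after a vowel) → [ɣ].
/r/ (between /ɡ/ and /u/) fails the environment for rule 1, so it stays [r].
/u/ stays [u].
/t/ (between /u/ and /f/) is in the target of rule 3 but the environment (word-finally) is not met → [t].
/f/ (between /t/ and /a/) is unaffected → [f].
/a/ (between /f/ and /ɡ/) is unaffected → [a].
/ɡ/ — between /a/ and /i/, immediately after a vowel — surfaces as [ɣ] (rule 2).
/i/ (between /ɡ/ and /ɡ/) is unaffected → [i].
/ɡ/ (word-final): immediately after a vowel, so rule 2 applies → [ɣ].

[ruɣrutfaɣiɣ]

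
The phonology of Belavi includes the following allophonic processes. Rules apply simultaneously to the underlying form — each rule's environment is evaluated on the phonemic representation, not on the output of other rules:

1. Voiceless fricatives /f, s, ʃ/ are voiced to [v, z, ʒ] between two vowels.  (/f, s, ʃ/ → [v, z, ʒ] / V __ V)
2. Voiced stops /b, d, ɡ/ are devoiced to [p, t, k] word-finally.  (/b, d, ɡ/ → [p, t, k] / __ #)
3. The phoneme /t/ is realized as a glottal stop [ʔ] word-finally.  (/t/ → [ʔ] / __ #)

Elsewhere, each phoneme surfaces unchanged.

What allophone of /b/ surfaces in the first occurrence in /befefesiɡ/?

[b]

/b/ (word-initial) is in the target of rule 2 but the environment (word-finally) is not met → [b].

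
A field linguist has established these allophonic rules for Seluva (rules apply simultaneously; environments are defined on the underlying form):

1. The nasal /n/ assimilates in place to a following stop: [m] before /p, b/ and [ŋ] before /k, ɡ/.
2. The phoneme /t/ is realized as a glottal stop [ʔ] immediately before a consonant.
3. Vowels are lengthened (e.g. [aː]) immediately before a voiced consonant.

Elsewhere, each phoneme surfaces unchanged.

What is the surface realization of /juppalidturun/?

[juppaːliːdtuːruːn]

/j/ (word-initial): no rule targets it → [j].
/u/ (between /j/ and /p/): rule 3 targets it, but not before a voiced consonant → unchanged [u].
/p/ (between /u/ and /p/): no rule targets it → [p].
/p/ (between /p/ and /a/) is unaffected → [p].
/a/ (between /p/ and /l/) occurs before a voiced consonant → [aː] by rule 3.
/l/ (between /a/ and /i/) is unaffected → [l].
/i/ (between /l/ and /d/): before a voiced consonant, so rule 3 applies → [iː].
/d/ (between /i/ and /t/) is unaffected → [d].
/t/ (between /d/ and /u/) is in the target of rule 2 but the environment (immediately before a consonant) is not met → [t].
/u/ (between /t/ and /r/) occurs before a voiced consonant → [uː] by rule 3.
/r/ (between /u/ and /u/) is unaffected → [r].
/u/ (between /r/ and /n/): before a voiced consonant, so rule 3 applies → [uː].
/n/ (word-final): rule 1 targets it, but not before a labial or velar stop → unchanged [n].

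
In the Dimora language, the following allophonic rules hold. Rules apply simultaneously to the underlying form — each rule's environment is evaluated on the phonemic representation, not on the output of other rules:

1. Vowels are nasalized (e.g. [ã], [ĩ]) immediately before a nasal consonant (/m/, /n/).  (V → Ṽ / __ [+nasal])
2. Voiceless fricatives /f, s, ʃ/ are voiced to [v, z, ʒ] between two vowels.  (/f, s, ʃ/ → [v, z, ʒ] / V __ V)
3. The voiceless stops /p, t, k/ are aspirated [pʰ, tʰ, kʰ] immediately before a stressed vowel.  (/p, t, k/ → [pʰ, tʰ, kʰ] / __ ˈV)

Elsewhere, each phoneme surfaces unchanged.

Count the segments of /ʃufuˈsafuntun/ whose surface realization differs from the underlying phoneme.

5

Segments that undergo a rule: /f/ → [v] (rule 2); /s/ → [z] (rule 2); /f/ → [v] (rule 2); /u/ → [ũ] (rule 1); /u/ → [ũ] (rule 1).
All other segments surface unchanged.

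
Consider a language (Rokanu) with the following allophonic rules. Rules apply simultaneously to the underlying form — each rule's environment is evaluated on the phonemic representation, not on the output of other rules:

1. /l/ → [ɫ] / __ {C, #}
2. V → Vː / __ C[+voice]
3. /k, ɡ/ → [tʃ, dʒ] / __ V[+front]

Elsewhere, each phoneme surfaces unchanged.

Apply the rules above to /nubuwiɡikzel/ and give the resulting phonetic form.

[nuːbuːwiːdʒikzeːɫ]

/n/ — not in any rule's target class → [n].
/u/ meets the environment for rule 2 (before a voiced consonant) → [uː].
/b/ (between /u/ and /u/): no rule targets it → [b].
/u/ (between /b/ and /w/) occurs before a voiced consonant → [uː] by rule 2.
/w/ (between /u/ and /i/) is unaffected → [w].
/i/ meets the environment for rule 2 (before a voiced consonant) → [iː].
/ɡ/ — between /i/ and /i/, before a front vowel — surfaces as [dʒ] (rule 3).
/i/ (between /ɡ/ and /k/) is in the target of rule 2 but the environment (before a voiced consonant) is not met → [i].
/k/ (between /i/ and /z/): rule 3 targets it, but not before a front vowel → unchanged [k].
/z/ — not in any rule's target class → [z].
/e/ (between /z/ and /l/) occurs before a voiced consonant → [eː] by rule 2.
/l/ meets the environment for rule 1 (word-finally or immediately before a consonant) → [ɫ].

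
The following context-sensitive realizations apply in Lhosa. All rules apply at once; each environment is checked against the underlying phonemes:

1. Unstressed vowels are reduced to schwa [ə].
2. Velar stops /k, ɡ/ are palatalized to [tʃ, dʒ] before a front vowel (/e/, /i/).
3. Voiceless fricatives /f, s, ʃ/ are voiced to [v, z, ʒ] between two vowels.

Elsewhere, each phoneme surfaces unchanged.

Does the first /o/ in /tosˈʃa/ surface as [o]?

No

/o/ — between /t/ and /s/, in an unstressed syllable — surfaces as [ə] (rule 1).
The actual realization is [ə], not [o].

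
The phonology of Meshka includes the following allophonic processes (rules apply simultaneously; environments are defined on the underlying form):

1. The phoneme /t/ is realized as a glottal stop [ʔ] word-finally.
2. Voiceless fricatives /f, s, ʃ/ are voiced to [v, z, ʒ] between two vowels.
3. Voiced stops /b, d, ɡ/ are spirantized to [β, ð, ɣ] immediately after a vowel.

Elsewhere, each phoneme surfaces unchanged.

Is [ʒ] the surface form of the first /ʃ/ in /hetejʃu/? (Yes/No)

/ʃ/ (between /j/ and /u/) fails the environment for rule 2, so it stays [ʃ].
The actual realization is [ʃ], not [ʒ].

No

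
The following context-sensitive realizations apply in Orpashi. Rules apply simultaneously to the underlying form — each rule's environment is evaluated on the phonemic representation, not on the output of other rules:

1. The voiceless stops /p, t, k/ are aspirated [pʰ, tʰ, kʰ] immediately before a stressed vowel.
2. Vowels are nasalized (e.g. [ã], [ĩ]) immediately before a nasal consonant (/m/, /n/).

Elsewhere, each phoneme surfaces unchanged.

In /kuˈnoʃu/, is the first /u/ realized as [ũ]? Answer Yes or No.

Yes

/u/ — between /k/ and /n/, before a nasal consonant — surfaces as [ũ] (rule 2).
The actual realization is [ũ], which matches [ũ].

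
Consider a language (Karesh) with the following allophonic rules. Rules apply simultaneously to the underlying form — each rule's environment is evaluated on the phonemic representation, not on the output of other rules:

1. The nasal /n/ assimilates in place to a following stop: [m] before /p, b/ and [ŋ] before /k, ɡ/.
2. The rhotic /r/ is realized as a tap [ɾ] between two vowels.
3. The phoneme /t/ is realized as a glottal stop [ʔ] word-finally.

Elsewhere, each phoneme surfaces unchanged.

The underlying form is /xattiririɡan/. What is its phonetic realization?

[xattiɾiɾiɡan]

/t/ (between /a/ and /t/) fails the environment for rule 3, so it stays [t].
/t/ (between /t/ and /i/) fails the environment for rule 3, so it stays [t].
Rule 2 applies to /r/ (between /i/ and /i/: between two vowels) → [ɾ].
Rule 2 applies to /r/ (between /i/ and /i/: between two vowels) → [ɾ].
/n/ (word-final) fails the environment for rule 1, so it stays [n].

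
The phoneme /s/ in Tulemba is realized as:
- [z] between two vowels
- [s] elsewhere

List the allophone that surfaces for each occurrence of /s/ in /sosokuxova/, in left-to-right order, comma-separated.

Occurrence 1 (position 1): no conditioning environment matches → elsewhere allophone [s].
Occurrence 2 (position 3): between two vowels → [z].

[s], [z]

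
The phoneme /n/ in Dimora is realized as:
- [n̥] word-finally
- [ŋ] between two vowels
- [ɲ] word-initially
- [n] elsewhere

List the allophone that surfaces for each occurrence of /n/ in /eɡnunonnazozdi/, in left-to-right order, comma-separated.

Occurrence 1 (position 3): no conditioning environment matches → elsewhere allophone [n].
Occurrence 2 (position 5): between two vowels → [ŋ].
Occurrence 3 (position 7): no conditioning environment matches → elsewhere allophone [n].
Occurrence 4 (position 8): no conditioning environment matches → elsewhere allophone [n].

[n], [ŋ], [n], [n]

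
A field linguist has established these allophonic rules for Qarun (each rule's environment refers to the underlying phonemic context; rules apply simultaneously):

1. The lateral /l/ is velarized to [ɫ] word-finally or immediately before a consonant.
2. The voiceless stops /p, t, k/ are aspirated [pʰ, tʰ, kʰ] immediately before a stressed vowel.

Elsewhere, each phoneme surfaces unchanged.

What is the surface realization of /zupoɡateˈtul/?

[zupoɡateˈtʰuɫ]

/z/ — not in any rule's target class → [z].
/u/ — not in any rule's target class → [u].
/p/ — between /u/ and /o/; rule 2 does not apply here → [p].
/o/ — not in any rule's target class → [o].
/ɡ/ (between /o/ and /a/): no rule targets it → [ɡ].
/a/ (between /ɡ/ and /t/): no rule targets it → [a].
/t/ (between /a/ and /e/) fails the environment for rule 2, so it stays [t].
/e/ stays [e].
Rule 2 applies to /t/ (between /e/ and /u/: immediately before a stressed vowel) → [tʰ].
/u/ (between /t/ and /l/) is unaffected → [u].
/l/ — word-final, word-finally or immediately before a consonant — surfaces as [ɫ] (rule 1).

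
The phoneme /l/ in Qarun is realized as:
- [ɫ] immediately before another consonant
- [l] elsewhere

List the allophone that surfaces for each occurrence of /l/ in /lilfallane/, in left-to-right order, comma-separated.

Occurrence 1 (position 1): no conditioning environment matches → elsewhere allophone [l].
Occurrence 2 (position 3): immediately before another consonant → [ɫ].
Occurrence 3 (position 6): immediately before another consonant → [ɫ].
Occurrence 4 (position 7): no conditioning environment matches → elsewhere allophone [l].

[l], [ɫ], [ɫ], [l]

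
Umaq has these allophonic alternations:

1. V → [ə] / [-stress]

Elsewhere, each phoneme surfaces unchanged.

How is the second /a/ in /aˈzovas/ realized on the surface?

[ə]

/a/ (between /v/ and /s/): in an unstressed syllable, so rule 1 applies → [ə].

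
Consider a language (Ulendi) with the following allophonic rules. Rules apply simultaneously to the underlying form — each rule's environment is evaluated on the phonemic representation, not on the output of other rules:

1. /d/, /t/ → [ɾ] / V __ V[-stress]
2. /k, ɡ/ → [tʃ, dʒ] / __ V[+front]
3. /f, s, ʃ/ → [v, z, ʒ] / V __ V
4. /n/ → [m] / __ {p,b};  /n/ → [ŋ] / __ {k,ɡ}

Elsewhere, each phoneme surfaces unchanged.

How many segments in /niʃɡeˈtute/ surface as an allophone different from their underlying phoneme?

Segments that undergo a rule: /ɡ/ → [dʒ] (rule 2); /t/ → [ɾ] (rule 1).
All other segments surface unchanged.

2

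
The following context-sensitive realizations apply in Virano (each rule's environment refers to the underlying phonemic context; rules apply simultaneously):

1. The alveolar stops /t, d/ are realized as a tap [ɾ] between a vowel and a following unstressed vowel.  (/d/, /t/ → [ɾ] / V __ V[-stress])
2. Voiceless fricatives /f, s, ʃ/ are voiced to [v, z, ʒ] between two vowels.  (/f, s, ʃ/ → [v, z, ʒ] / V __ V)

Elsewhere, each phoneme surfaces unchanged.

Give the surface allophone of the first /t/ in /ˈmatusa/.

[ɾ]

/t/ (between /a/ and /u/) occurs between a vowel and a following unstressed vowel → [ɾ] by rule 1.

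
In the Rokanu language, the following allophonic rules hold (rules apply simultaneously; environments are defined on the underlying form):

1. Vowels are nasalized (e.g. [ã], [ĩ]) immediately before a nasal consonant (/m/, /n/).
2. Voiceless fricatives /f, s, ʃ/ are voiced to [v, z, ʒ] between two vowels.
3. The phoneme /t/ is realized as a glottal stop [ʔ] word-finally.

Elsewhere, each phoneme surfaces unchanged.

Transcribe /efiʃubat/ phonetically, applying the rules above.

/e/ (word-initial): rule 1 targets it, but not before a nasal consonant → unchanged [e].
/f/ (between /e/ and /i/): between two vowels, so rule 2 applies → [v].
/i/ (between /f/ and /ʃ/): rule 1 targets it, but not before a nasal consonant → unchanged [i].
/ʃ/ meets the environment for rule 2 (between two vowels) → [ʒ].
/u/ (between /ʃ/ and /b/) fails the environment for rule 1, so it stays [u].
/a/ (between /b/ and /t/) is in the target of rule 1 but the environment (before a nasal consonant) is not met → [a].
/t/ (word-final): word-finally, so rule 3 applies → [ʔ].

[eviʒubaʔ]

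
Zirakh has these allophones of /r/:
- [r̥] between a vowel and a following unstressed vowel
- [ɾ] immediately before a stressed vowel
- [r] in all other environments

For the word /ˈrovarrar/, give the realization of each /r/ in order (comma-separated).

Occurrence 1 (position 1): immediately before a stressed vowel → [ɾ].
Occurrence 2 (position 5): no conditioning environment matches → elsewhere allophone [r].
Occurrence 3 (position 6): no conditioning environment matches → elsewhere allophone [r].
Occurrence 4 (position 8): no conditioning environment matches → elsewhere allophone [r].

[ɾ], [r], [r], [r]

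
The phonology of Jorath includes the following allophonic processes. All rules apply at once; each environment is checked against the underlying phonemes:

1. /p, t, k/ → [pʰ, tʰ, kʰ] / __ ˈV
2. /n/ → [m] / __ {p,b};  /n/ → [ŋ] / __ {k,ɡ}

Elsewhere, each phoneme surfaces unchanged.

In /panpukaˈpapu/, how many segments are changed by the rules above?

2

Segments that undergo a rule: /n/ → [m] (rule 2); /p/ → [pʰ] (rule 1).
All other segments surface unchanged.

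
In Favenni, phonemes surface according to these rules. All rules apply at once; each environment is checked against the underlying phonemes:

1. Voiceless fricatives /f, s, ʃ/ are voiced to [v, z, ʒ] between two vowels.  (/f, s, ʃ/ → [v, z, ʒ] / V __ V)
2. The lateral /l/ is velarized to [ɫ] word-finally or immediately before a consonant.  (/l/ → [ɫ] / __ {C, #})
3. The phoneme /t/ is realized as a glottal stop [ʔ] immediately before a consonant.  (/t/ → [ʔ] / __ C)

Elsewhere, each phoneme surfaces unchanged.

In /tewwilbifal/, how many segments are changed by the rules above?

3

Segments that undergo a rule: /l/ → [ɫ] (rule 2); /f/ → [v] (rule 1); /l/ → [ɫ] (rule 2).
All other segments surface unchanged.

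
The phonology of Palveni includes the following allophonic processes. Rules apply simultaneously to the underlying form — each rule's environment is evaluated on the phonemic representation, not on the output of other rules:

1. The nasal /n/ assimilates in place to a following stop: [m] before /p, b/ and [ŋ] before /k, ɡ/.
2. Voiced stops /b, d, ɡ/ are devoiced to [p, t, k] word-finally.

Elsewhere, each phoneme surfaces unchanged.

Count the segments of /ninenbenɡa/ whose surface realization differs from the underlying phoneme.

Segments that undergo a rule: /n/ → [m] (rule 1); /n/ → [ŋ] (rule 1).
All other segments surface unchanged.

2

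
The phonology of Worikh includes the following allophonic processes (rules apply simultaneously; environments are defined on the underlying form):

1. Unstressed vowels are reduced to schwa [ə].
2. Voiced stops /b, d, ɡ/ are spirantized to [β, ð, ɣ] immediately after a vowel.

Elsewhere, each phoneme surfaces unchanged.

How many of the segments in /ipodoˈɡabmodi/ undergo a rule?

Segments that undergo a rule: /i/ → [ə] (rule 1); /o/ → [ə] (rule 1); /d/ → [ð] (rule 2); /o/ → [ə] (rule 1); /ɡ/ → [ɣ] (rule 2); /b/ → [β] (rule 2); /o/ → [ə] (rule 1); /d/ → [ð] (rule 2); /i/ → [ə] (rule 1).
All other segments surface unchanged.

9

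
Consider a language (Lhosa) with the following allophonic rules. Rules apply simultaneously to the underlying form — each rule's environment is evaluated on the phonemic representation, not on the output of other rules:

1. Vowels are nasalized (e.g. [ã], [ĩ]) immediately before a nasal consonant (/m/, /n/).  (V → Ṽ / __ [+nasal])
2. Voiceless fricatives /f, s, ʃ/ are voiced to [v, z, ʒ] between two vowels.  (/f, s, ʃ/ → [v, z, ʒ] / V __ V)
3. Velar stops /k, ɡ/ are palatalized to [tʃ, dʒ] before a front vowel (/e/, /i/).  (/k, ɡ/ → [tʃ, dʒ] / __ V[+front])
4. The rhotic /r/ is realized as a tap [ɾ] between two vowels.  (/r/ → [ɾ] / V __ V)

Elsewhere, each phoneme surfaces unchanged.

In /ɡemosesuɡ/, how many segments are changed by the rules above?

4

Segments that undergo a rule: /ɡ/ → [dʒ] (rule 3); /e/ → [ẽ] (rule 1); /s/ → [z] (rule 2); /s/ → [z] (rule 2).
All other segments surface unchanged.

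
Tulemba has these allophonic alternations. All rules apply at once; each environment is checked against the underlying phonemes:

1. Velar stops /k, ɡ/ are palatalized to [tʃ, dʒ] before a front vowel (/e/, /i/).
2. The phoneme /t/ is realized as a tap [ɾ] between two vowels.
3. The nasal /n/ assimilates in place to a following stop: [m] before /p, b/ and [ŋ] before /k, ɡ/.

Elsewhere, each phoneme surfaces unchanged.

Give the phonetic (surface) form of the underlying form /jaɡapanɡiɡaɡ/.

[jaɡapaŋdʒiɡaɡ]

/j/ stays [j].
/a/ stays [a].
/ɡ/ (between /a/ and /a/): rule 1 targets it, but not before a front vowel → unchanged [ɡ].
/a/ — not in any rule's target class → [a].
/p/ — not in any rule's target class → [p].
/a/ — not in any rule's target class → [a].
Rule 3 applies to /n/ (between /a/ and /ɡ/: before a labial or velar stop) → [ŋ].
/ɡ/ meets the environment for rule 1 (before a front vowel) → [dʒ].
/i/ (between /ɡ/ and /ɡ/): no rule targets it → [i].
/ɡ/ (between /i/ and /a/) is in the target of rule 1 but the environment (before a front vowel) is not met → [ɡ].
/a/ stays [a].
/ɡ/ — word-final; rule 1 does not apply here → [ɡ].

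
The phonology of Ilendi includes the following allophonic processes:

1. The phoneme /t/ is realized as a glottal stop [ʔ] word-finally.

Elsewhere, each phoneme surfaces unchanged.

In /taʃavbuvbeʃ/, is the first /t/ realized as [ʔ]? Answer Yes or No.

No

/t/ (word-initial) is in the target of rule 1 but the environment (word-finally) is not met → [t].
The actual realization is [t], not [ʔ].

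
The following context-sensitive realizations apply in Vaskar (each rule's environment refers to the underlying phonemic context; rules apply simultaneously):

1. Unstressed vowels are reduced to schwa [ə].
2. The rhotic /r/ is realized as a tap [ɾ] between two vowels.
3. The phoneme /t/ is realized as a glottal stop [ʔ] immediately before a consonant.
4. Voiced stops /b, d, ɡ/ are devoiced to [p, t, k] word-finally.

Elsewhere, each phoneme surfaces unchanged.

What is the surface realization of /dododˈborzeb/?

[dədədˈborzəp]

/d/ (word-initial): rule 4 targets it, but not word-finally → unchanged [d].
/o/ (between /d/ and /d/) occurs in an unstressed syllable → [ə] by rule 1.
/d/ (between /o/ and /o/): rule 4 targets it, but not word-finally → unchanged [d].
/o/ (between /d/ and /d/): in an unstressed syllable, so rule 1 applies → [ə].
/d/ (between /o/ and /b/) fails the environment for rule 4, so it stays [d].
/b/ (between /d/ and /o/) is in the target of rule 4 but the environment (word-finally) is not met → [b].
/o/ (between /b/ and /r/) is in the target of rule 1 but the environment (in an unstressed syllable) is not met → [o].
/r/ — between /o/ and /z/; rule 2 does not apply here → [r].
/z/ — not in any rule's target class → [z].
/e/ meets the environment for rule 1 (in an unstressed syllable) → [ə].
/b/ meets the environment for rule 4 (word-finally) → [p].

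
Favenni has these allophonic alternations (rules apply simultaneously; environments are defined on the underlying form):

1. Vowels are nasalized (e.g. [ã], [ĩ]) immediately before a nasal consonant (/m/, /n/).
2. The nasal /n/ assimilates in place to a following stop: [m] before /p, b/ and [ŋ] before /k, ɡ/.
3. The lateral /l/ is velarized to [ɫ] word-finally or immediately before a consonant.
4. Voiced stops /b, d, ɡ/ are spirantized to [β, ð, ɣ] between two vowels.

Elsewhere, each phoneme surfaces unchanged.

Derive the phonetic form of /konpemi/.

[kõmpẽmi]

/o/ meets the environment for rule 1 (before a nasal consonant) → [õ].
/n/ meets the environment for rule 2 (before a labial or velar stop) → [m].
Rule 1 applies to /e/ (between /p/ and /m/: before a nasal consonant) → [ẽ].
/i/ (word-final): rule 1 targets it, but not before a nasal consonant → unchanged [i].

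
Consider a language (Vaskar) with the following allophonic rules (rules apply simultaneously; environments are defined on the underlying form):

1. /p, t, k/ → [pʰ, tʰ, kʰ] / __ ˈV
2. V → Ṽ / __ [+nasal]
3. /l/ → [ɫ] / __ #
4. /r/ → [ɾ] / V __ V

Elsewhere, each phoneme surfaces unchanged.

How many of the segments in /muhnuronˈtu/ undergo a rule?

Segments that undergo a rule: /r/ → [ɾ] (rule 4); /o/ → [õ] (rule 2); /t/ → [tʰ] (rule 1).
All other segments surface unchanged.

3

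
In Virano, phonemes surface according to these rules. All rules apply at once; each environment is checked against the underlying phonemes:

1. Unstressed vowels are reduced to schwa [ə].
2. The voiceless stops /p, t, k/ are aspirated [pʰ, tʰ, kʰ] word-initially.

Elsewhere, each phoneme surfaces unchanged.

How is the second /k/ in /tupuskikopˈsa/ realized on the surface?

[k]

/k/ (between /i/ and /o/) fails the environment for rule 2, so it stays [k].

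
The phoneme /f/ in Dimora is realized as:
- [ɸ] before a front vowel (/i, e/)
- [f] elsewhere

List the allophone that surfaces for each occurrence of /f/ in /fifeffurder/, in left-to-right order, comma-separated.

Occurrence 1 (position 1): before a front vowel (/i, e/) → [ɸ].
Occurrence 2 (position 3): before a front vowel (/i, e/) → [ɸ].
Occurrence 3 (position 5): no conditioning environment matches → elsewhere allophone [f].
Occurrence 4 (position 6): no conditioning environment matches → elsewhere allophone [f].

[ɸ], [ɸ], [f], [f]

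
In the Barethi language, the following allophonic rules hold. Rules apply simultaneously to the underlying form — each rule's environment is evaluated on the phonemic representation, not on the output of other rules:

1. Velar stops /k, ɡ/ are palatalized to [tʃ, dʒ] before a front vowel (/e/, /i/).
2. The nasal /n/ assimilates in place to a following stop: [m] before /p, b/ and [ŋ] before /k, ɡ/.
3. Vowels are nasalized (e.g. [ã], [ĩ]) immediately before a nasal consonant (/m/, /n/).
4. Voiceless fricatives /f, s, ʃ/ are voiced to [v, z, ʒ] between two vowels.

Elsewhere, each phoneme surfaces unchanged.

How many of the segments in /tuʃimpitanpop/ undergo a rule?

4

Segments that undergo a rule: /ʃ/ → [ʒ] (rule 4); /i/ → [ĩ] (rule 3); /a/ → [ã] (rule 3); /n/ → [m] (rule 2).
All other segments surface unchanged.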